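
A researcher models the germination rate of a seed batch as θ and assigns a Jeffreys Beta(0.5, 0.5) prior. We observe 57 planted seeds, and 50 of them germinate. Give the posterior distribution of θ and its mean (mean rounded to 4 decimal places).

Posterior: Beta(50.5, 7.5); mean ≈ 0.8707

Observing 50 successes and 7 failures updates Beta(0.5, 0.5) by adding the success and failure counts to the two shape parameters: α = 0.5+50 = 50.5, β = 0.5+7 = 7.5.
E[θ | data] = 50.5/(50.5+7.5) = 0.8707.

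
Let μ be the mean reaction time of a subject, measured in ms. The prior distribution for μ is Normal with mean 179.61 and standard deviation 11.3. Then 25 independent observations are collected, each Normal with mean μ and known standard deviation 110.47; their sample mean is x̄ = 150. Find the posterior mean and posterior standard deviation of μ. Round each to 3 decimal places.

With known σ, the Normal prior is conjugate. Weight on the data is w = (n/σ²)/(n/σ² + 1/τ₀²) = 0.00204857/(0.00204857+0.00783147) = 0.20734.
Posterior mean = w·x̄ + (1−w)·μ₀ = 0.20734·150 + 0.79266·179.61 = 173.471. Posterior variance = 1/(0.00204857+0.00783147) = 101.214, so SD = 10.061.

Posterior mean ≈ 173.471; posterior SD ≈ 10.061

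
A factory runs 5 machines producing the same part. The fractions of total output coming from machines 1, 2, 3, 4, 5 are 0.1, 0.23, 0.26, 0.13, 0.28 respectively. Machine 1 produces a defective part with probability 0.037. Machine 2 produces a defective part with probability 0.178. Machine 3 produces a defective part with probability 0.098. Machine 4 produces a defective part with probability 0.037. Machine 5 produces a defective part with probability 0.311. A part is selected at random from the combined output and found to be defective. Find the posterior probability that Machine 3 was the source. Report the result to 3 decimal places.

Posterior probability ≈ 0.157

P(defective|M1) = 0.037; P(defective|M2) = 0.178; P(defective|M3) = 0.098; P(defective|M4) = 0.037; P(defective|M5) = 0.311.
Prior × likelihood for each source: 0.1·0.037=0.003700, 0.23·0.178=0.04094, 0.26·0.098=0.02548, 0.13·0.037=0.004810, 0.28·0.311=0.08708. Summing gives P(defective) = 0.16201.
P(Machine 3 | defective) = 0.02548 / 0.16201 = 0.157.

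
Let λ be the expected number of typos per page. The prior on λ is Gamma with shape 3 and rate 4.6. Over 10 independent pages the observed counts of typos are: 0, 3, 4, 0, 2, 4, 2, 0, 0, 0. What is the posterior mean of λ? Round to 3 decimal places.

Posterior mean ≈ 1.233

Total count ∑xᵢ = 15 over n = 10 pages.
Gamma is conjugate to the Poisson likelihood: posterior is Gamma(shape = 3+15 = 18, rate = 4.6+10 = 14.6).
E[λ | data] = 18/14.6 = 1.233.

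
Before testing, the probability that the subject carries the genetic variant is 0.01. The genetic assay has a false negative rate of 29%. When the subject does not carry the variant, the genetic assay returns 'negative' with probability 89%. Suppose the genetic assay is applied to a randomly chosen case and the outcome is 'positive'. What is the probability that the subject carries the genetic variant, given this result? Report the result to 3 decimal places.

P(H | E) ≈ 0.061

Write H for 'the subject carries the genetic variant'. Prior odds H:¬H = 0.01/0.99 = 0.010101. For the 'positive' outcome, the likelihood ratio is 0.71/0.11 = 6.4545.
Posterior odds = 0.010101 × 6.4545 = 0.065197, so P(H|E) = 0.065197/(1+0.065197) = 0.061.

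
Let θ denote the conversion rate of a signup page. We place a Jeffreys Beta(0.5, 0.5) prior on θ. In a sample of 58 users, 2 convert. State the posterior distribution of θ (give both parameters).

Posterior: Beta(2.5, 56.5)

Observing 2 successes and 56 failures updates Beta(0.5, 0.5) by adding the success and failure counts to the two shape parameters: α = 0.5+2 = 2.5, β = 0.5+56 = 56.5.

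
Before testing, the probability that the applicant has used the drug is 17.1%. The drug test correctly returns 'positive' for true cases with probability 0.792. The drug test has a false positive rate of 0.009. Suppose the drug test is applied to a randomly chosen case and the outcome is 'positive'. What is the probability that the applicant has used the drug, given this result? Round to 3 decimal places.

P(H | E) ≈ 0.948

Let H be the event that the applicant has used the drug. P(H) = 0.171, so P(¬H) = 0.829. With E the 'positive' result, P(E|H) = 0.792 and P(E|¬H) = 0.009.
P(E) = 0.792·0.171 + 0.009·0.829 = 0.13543 + 0.0074610 = 0.14289.
By Bayes' theorem, P(H|E) = 0.13543 / 0.14289 = 0.948.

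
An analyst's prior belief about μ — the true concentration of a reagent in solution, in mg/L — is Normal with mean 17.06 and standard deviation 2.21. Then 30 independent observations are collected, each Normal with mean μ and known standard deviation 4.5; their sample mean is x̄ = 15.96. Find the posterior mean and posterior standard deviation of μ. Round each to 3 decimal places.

With known σ, the Normal prior is conjugate. Weight on the data is w = (n/σ²)/(n/σ² + 1/τ₀²) = 1.48148/(1.48148+0.204746) = 0.87858.
Posterior mean = w·x̄ + (1−w)·μ₀ = 0.87858·15.96 + 0.12142·17.06 = 16.094. Posterior variance = 1/(1.48148+0.204746) = 0.593040, so SD = 0.770.

Posterior mean ≈ 16.094; posterior SD ≈ 0.770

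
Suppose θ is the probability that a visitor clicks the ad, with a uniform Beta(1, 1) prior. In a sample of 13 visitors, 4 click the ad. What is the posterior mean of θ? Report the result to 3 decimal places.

Observing 4 successes and 9 failures updates Beta(1, 1) by adding the success and failure counts to the two shape parameters: α = 1+4 = 5, β = 1+9 = 10.
E[θ | data] = 5/(5+10) = 0.333.

Posterior mean ≈ 0.333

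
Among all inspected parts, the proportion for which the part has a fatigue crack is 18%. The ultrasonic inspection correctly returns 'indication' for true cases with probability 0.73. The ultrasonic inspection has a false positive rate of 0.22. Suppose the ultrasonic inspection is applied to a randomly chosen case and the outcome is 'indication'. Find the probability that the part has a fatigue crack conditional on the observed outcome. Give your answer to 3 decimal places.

P(H | E) ≈ 0.421

Let H be the event that the part has a fatigue crack. P(H) = 0.18, so P(¬H) = 0.82. With E the 'indication' result, P(E|H) = 0.73 and P(E|¬H) = 0.22.
P(E) = 0.73·0.18 + 0.22·0.82 = 0.13140 + 0.18040 = 0.31180.
By Bayes' theorem, P(H|E) = 0.13140 / 0.31180 = 0.421.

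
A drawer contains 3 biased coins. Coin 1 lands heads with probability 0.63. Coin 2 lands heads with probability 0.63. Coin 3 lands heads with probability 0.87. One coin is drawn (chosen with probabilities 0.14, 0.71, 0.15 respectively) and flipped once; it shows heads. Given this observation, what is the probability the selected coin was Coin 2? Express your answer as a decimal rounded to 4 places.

Posterior probability ≈ 0.6716

P(heads|C1) = 0.63; P(heads|C2) = 0.63; P(heads|C3) = 0.87.
Prior × likelihood for each source: 0.14·0.63=0.08820, 0.71·0.63=0.4473, 0.15·0.87=0.1305. Summing gives P(heads) = 0.66600.
P(Coin 2 | heads) = 0.4473 / 0.66600 = 0.6716.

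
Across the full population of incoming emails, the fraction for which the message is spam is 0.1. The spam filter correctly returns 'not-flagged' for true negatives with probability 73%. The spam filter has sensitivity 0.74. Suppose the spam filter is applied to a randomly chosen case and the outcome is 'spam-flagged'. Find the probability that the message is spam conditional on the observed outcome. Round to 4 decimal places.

Let H be the event that the message is spam. P(H) = 0.1, so P(¬H) = 0.9. With E the 'spam-flagged' result, P(E|H) = 0.74 and P(E|¬H) = 0.27.
P(E) = 0.74·0.1 + 0.27·0.9 = 0.074000 + 0.24300 = 0.31700.
By Bayes' theorem, P(H|E) = 0.074000 / 0.31700 = 0.2334.

P(H | E) ≈ 0.2334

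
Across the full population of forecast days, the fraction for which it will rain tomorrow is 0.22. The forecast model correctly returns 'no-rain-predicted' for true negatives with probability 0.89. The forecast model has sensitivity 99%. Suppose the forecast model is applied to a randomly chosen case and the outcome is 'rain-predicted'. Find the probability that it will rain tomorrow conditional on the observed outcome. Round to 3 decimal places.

Write H for 'it will rain tomorrow'. Prior odds H:¬H = 0.22/0.78 = 0.28205. For the 'rain-predicted' outcome, the likelihood ratio is 0.99/0.11 = 9.0000.
Posterior odds = 0.28205 × 9.0000 = 2.5385, so P(H|E) = 2.5385/(1+2.5385) = 0.717.

P(H | E) ≈ 0.717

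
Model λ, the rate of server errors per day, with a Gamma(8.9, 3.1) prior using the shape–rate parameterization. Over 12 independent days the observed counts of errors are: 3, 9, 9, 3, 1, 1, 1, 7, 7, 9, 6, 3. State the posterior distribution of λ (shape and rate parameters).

Posterior: Gamma(shape=67.9, rate=15.1)

Total count ∑xᵢ = 59 over n = 12 days.
Gamma is conjugate to the Poisson likelihood: posterior is Gamma(shape = 8.9+59 = 67.9, rate = 3.1+12 = 15.1).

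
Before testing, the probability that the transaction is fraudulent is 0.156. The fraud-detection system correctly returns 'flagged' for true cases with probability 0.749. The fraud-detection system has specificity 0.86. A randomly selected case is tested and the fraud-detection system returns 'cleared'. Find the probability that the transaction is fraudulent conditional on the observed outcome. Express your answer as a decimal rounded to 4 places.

Write H for 'the transaction is fraudulent'. Prior odds H:¬H = 0.156/0.844 = 0.18483. For the 'cleared' outcome, the likelihood ratio is 0.251/0.86 = 0.29186.
Posterior odds = 0.18483 × 0.29186 = 0.053946, so P(H|E) = 0.053946/(1+0.053946) = 0.0512.

P(H | E) ≈ 0.0512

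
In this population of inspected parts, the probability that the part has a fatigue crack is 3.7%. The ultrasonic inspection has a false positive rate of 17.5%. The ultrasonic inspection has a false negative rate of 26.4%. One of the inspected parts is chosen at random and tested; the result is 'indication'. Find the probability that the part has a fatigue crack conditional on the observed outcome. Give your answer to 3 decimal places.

Let H be the event that the part has a fatigue crack. P(H) = 0.037, so P(¬H) = 0.963. With E the 'indication' result, P(E|H) = 0.736 and P(E|¬H) = 0.175.
P(E) = 0.736·0.037 + 0.175·0.963 = 0.027232 + 0.16852 = 0.19576.
By Bayes' theorem, P(H|E) = 0.027232 / 0.19576 = 0.139.

P(H | E) ≈ 0.139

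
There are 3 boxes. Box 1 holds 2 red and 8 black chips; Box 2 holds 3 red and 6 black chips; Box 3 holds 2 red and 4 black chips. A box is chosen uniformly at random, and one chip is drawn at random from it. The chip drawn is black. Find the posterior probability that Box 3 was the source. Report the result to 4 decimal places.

Tabulate prior·likelihood by source: [1] prior 0.333333, lik 0.8, product 0.2667; [2] prior 0.333333, lik 0.6667, product 0.2222; [3] prior 0.333333, lik 0.6667, product 0.2222.
Normalizing constant = 0.71111; the posterior for Box 3 is its product over the sum, 0.2222/0.71111 = 0.3125.

Posterior probability ≈ 0.3125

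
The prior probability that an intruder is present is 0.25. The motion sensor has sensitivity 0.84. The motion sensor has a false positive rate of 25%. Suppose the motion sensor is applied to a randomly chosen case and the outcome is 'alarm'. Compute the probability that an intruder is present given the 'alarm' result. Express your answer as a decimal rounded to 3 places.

Write H for 'an intruder is present'. Prior odds H:¬H = 0.25/0.75 = 0.33333. For the 'alarm' outcome, the likelihood ratio is 0.84/0.25 = 3.3600.
Posterior odds = 0.33333 × 3.3600 = 1.1200, so P(H|E) = 1.1200/(1+1.1200) = 0.528.

P(H | E) ≈ 0.528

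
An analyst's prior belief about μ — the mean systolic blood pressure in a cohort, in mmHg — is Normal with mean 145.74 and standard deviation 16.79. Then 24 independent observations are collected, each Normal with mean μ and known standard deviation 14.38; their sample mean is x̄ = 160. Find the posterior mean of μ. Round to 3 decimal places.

Prior precision 1/τ₀² = 1/16.79² = 0.00354731; data precision n/σ² = 24/14.38² = 0.116063.
Posterior precision = 0.00354731 + 0.116063 = 0.119610.
Posterior mean = (0.00354731·145.74 + 0.116063·160) / 0.119610 = 159.577.

Posterior mean ≈ 159.577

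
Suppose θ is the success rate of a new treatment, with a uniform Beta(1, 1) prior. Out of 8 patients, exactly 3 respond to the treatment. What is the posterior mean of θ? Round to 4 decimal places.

Posterior mean ≈ 0.4000

Observing 3 successes and 5 failures updates Beta(1, 1) by adding the success and failure counts to the two shape parameters: α = 1+3 = 4, β = 1+5 = 6.
E[θ | data] = 4/(4+6) = 0.4000.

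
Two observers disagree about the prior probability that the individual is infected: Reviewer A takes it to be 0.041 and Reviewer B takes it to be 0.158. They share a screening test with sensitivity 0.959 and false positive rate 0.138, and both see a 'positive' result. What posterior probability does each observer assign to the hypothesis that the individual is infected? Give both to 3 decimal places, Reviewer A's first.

Reviewer A: 0.229; Reviewer B: 0.566

P('+'|H) = 0.959, P('+'|¬H) = 0.138.
Reviewer A: numerator 0.959·0.041 = 0.039319; evidence = 0.039319+0.138·0.959 = 0.17166; posterior = 0.229.
Reviewer B: numerator 0.959·0.158 = 0.15152; evidence = 0.15152+0.138·0.842 = 0.26772; posterior = 0.566.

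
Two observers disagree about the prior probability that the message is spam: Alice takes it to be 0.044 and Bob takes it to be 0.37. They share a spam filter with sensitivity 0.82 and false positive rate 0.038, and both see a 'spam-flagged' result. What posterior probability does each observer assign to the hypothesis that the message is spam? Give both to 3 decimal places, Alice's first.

The likelihood ratio for a 'spam-flagged' result is 0.82/0.038 = 21.579.
Alice: prior odds 0.044/0.956 = 0.046025; posterior odds 0.99317; posterior probability 0.498.
Bob: prior odds 0.37/0.63 = 0.58730; posterior odds 12.673; posterior probability 0.927.

Alice: 0.498; Bob: 0.927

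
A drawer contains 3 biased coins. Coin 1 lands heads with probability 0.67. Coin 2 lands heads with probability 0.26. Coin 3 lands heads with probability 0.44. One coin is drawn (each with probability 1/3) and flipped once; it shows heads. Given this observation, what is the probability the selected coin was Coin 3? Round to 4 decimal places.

P(heads|C1) = 0.67; P(heads|C2) = 0.26; P(heads|C3) = 0.44.
Prior × likelihood for each source: 0.333333·0.67=0.2233, 0.333333·0.26=0.08667, 0.333333·0.44=0.1467. Summing gives P(heads) = 0.45667.
P(Coin 3 | heads) = 0.1467 / 0.45667 = 0.3212.

Posterior probability ≈ 0.3212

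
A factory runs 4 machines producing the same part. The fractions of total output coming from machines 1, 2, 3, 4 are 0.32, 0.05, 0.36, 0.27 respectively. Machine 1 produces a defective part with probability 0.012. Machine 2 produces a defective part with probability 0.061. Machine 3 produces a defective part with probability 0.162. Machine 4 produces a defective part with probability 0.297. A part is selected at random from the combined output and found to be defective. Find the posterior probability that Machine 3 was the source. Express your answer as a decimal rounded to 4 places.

Tabulate prior·likelihood by source: [1] prior 0.32, lik 0.012, product 0.003840; [2] prior 0.05, lik 0.061, product 0.003050; [3] prior 0.36, lik 0.162, product 0.05832; [4] prior 0.27, lik 0.297, product 0.08019.
Normalizing constant = 0.14540; the posterior for Machine 3 is its product over the sum, 0.05832/0.14540 = 0.4011.

Posterior probability ≈ 0.4011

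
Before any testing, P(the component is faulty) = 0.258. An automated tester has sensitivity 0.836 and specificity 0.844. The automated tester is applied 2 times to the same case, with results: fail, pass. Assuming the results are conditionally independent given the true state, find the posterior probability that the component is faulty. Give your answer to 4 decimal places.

Let H be the event that the component is faulty; start with P(H) = 0.258. P('fail'|H) = 0.836, P('fail'|¬H) = 0.156.
Update on result 1 ('fail'): P(H) ← 0.836·0.2580 / (0.836·0.2580 + 0.156·0.7420) = 0.21569/0.33144 = 0.6508.
Update on result 2 ('pass'): P(H) ← 0.164·0.6508 / (0.164·0.6508 + 0.844·0.3492) = 0.10672/0.40148 = 0.2658.

Posterior P(H) ≈ 0.2658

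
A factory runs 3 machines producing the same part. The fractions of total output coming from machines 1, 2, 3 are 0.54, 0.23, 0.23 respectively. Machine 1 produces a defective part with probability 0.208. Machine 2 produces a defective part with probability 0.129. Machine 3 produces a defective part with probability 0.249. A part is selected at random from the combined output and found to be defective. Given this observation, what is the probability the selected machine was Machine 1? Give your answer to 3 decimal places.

Posterior probability ≈ 0.564

P(defective|M1) = 0.208; P(defective|M2) = 0.129; P(defective|M3) = 0.249.
Prior × likelihood for each source: 0.54·0.208=0.1123, 0.23·0.129=0.02967, 0.23·0.249=0.05727. Summing gives P(defective) = 0.19926.
P(Machine 1 | defective) = 0.1123 / 0.19926 = 0.564.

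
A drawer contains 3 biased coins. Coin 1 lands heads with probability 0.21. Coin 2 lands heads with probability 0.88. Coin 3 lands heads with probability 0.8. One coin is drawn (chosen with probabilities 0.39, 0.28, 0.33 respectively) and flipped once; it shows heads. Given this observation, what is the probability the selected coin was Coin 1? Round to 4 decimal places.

P(heads|C1) = 0.21; P(heads|C2) = 0.88; P(heads|C3) = 0.8.
Prior × likelihood for each source: 0.39·0.21=0.08190, 0.28·0.88=0.2464, 0.33·0.8=0.2640. Summing gives P(heads) = 0.59230.
P(Coin 1 | heads) = 0.08190 / 0.59230 = 0.1383.

Posterior probability ≈ 0.1383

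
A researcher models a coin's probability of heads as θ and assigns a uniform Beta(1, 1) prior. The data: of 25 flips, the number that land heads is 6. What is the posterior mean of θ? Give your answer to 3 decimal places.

Posterior mean ≈ 0.259

The binomial likelihood is conjugate to the Beta prior: with 6 successes and 19 failures, the posterior is Beta(1+6, 1+19) = Beta(7, 20).
Posterior mean = α/(α+β) = 7/27 = 0.259.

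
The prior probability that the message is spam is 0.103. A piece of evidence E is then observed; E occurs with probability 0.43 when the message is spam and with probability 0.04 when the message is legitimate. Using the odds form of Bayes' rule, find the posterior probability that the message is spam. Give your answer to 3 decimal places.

Posterior probability ≈ 0.552

Prior odds = 0.103/(1−0.103) = 0.11483.
Likelihood ratio for E = 0.43/0.04 = 10.750.
Posterior odds = prior odds × LR = 1.2344.
Posterior probability = odds/(1+odds) = 1.2344/2.2344 = 0.552.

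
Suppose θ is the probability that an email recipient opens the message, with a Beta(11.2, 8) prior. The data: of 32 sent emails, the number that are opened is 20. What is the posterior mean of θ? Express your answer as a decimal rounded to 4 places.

The binomial likelihood is conjugate to the Beta prior: with 20 successes and 12 failures, the posterior is Beta(11.2+20, 8+12) = Beta(31.2, 20).
Posterior mean = α/(α+β) = 31.2/51.2 = 0.6094.

Posterior mean ≈ 0.6094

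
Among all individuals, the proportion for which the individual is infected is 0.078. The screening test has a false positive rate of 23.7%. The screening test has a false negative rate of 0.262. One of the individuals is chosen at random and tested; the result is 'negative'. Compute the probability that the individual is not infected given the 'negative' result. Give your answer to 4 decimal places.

Write H for 'the individual is infected'. Prior odds H:¬H = 0.078/0.922 = 0.084599. For the 'negative' outcome, the likelihood ratio is 0.262/0.763 = 0.34338.
Posterior odds = 0.084599 × 0.34338 = 0.029050, so P(H|E) = 0.029050/(1+0.029050) = 0.0282. Then P(¬H|E) = 1 − 0.0282 = 0.9718.

P(¬H | E) ≈ 0.9718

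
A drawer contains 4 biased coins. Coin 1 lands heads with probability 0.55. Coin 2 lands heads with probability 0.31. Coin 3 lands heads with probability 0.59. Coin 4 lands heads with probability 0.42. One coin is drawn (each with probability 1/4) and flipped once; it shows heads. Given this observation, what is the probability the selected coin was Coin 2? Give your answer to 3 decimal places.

P(heads|C1) = 0.55; P(heads|C2) = 0.31; P(heads|C3) = 0.59; P(heads|C4) = 0.42.
Prior × likelihood for each source: 0.25·0.55=0.1375, 0.25·0.31=0.07750, 0.25·0.59=0.1475, 0.25·0.42=0.1050. Summing gives P(heads) = 0.46750.
P(Coin 2 | heads) = 0.07750 / 0.46750 = 0.166.

Posterior probability ≈ 0.166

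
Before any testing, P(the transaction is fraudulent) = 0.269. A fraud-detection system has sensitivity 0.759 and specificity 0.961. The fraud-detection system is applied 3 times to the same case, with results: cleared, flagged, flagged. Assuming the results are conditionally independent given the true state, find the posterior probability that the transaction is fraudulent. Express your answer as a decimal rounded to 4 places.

With H the event that the transaction is fraudulent, the joint likelihood of the observed sequence is P(data|H) = 0.241·0.759·0.759 = 0.13884 and P(data|¬H) = 0.961·0.039·0.039 = 0.0014617.
Bayes: P(H|data) = 0.269·0.13884 / (0.269·0.13884 + 0.731·0.0014617) = 0.037347/0.038415 = 0.9722.

Posterior P(H) ≈ 0.9722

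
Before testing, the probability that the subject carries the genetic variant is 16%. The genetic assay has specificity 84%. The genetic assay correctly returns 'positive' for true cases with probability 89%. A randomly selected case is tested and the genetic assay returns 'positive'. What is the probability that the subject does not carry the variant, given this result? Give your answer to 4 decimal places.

Let H be the event that the subject carries the genetic variant. P(H) = 0.16, so P(¬H) = 0.84. With E the 'positive' result, P(E|H) = 0.89 and P(E|¬H) = 0.16.
P(E) = 0.89·0.16 + 0.16·0.84 = 0.14240 + 0.13440 = 0.27680.
By Bayes' theorem, P(H|E) = 0.14240 / 0.27680 = 0.5145. Hence P(¬H|E) = 1 − 0.5145 = 0.4855.

P(¬H | E) ≈ 0.4855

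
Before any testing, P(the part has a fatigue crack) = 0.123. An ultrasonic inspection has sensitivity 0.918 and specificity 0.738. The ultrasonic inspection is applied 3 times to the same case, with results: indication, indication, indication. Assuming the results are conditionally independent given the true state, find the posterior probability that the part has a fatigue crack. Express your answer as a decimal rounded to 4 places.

Posterior P(H) ≈ 0.8578

Let H be the event that the part has a fatigue crack; start with P(H) = 0.123. P('indication'|H) = 0.918, P('indication'|¬H) = 0.262.
Update on result 1 ('indication'): P(H) ← 0.918·0.1230 / (0.918·0.1230 + 0.262·0.8770) = 0.11291/0.34269 = 0.3295.
Update on result 2 ('indication'): P(H) ← 0.918·0.3295 / (0.918·0.3295 + 0.262·0.6705) = 0.30248/0.47815 = 0.6326.
Update on result 3 ('indication'): P(H) ← 0.918·0.6326 / (0.918·0.6326 + 0.262·0.3674) = 0.58073/0.67698 = 0.8578.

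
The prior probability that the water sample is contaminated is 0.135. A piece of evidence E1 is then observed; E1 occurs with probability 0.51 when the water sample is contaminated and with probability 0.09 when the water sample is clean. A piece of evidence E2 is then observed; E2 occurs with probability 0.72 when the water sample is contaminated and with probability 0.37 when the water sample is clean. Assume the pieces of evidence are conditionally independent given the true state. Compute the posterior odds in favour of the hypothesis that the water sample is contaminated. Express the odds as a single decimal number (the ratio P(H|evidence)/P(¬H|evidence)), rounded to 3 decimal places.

Posterior odds ≈ 1.721

Prior odds = 0.135/(1−0.135) = 0.15607. In log-odds, ln(0.15607) = -1.8575.
Add log likelihood ratios: ln(5.6667) + ln(1.9459) = 2.4003.
Posterior log-odds = 0.54289, so posterior odds = exp(0.54289) = 1.7210.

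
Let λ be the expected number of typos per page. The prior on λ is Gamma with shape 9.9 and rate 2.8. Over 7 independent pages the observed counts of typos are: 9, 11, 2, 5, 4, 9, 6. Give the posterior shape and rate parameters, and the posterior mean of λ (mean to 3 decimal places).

The Poisson likelihood adds the total count to the shape and the number of exposure periods to the rate. Here ∑xᵢ = 46 and n = 7, so shape 9.9→55.9 and rate 2.8→9.8.
E[λ | data] = 55.9/9.8 = 5.704.

Posterior: Gamma(shape=55.9, rate=9.8); mean ≈ 5.704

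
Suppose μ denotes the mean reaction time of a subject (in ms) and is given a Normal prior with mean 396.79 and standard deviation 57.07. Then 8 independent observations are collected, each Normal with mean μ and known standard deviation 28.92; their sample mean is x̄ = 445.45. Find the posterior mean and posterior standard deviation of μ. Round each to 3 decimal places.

Posterior mean ≈ 443.937; posterior SD ≈ 10.065

With known σ, the Normal prior is conjugate. Weight on the data is w = (n/σ²)/(n/σ² + 1/τ₀²) = 0.00956519/(0.00956519+0.00030703) = 0.96890.
Posterior mean = w·x̄ + (1−w)·μ₀ = 0.96890·445.45 + 0.031101·396.79 = 443.937. Posterior variance = 1/(0.00956519+0.00030703) = 101.294, so SD = 10.065.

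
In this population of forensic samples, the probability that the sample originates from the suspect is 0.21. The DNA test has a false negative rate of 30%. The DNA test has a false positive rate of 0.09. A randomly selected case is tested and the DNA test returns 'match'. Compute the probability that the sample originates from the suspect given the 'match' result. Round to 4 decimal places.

P(H | E) ≈ 0.6740

Let H be the event that the sample originates from the suspect. P(H) = 0.21, so P(¬H) = 0.79. With E the 'match' result, P(E|H) = 0.7 and P(E|¬H) = 0.09.
P(E) = 0.7·0.21 + 0.09·0.79 = 0.14700 + 0.071100 = 0.21810.
By Bayes' theorem, P(H|E) = 0.14700 / 0.21810 = 0.6740.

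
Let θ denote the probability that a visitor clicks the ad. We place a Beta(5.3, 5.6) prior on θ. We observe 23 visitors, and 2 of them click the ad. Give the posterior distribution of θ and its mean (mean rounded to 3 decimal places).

Posterior: Beta(7.3, 26.6); mean ≈ 0.215

The binomial likelihood is conjugate to the Beta prior: with 2 successes and 21 failures, the posterior is Beta(5.3+2, 5.6+21) = Beta(7.3, 26.6).
Posterior mean = α/(α+β) = 7.3/33.9 = 0.215.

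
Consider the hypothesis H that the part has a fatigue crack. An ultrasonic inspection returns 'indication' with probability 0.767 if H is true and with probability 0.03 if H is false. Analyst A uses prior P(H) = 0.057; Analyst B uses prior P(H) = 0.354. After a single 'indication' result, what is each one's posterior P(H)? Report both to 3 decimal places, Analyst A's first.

Analyst A: 0.607; Analyst B: 0.933

P('+'|H) = 0.767, P('+'|¬H) = 0.03.
Analyst A: numerator 0.767·0.057 = 0.043719; evidence = 0.043719+0.03·0.943 = 0.072009; posterior = 0.607.
Analyst B: numerator 0.767·0.354 = 0.27152; evidence = 0.27152+0.03·0.646 = 0.29090; posterior = 0.933.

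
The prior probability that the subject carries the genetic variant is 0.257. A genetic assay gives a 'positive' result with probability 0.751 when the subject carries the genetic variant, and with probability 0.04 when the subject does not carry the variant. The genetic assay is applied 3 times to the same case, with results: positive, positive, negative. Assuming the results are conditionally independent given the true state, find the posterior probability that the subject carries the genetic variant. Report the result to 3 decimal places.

Let H be the event that the subject carries the genetic variant; start with P(H) = 0.257. P('positive'|H) = 0.751, P('positive'|¬H) = 0.04.
Update on result 1 ('positive'): P(H) ← 0.751·0.2570 / (0.751·0.2570 + 0.04·0.7430) = 0.19301/0.22273 = 0.8666.
Update on result 2 ('positive'): P(H) ← 0.751·0.8666 / (0.751·0.8666 + 0.04·0.1334) = 0.65079/0.65613 = 0.9919.
Update on result 3 ('negative'): P(H) ← 0.249·0.9919 / (0.249·0.9919 + 0.96·0.0081) = 0.24697/0.25478 = 0.9693.

Posterior P(H) ≈ 0.969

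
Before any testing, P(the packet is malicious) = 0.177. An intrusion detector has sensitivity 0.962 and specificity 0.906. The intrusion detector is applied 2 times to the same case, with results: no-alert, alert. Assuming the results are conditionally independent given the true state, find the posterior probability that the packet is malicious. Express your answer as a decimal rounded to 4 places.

With H the event that the packet is malicious, the joint likelihood of the observed sequence is P(data|H) = 0.038·0.962 = 0.036556 and P(data|¬H) = 0.906·0.094 = 0.085164.
Bayes: P(H|data) = 0.177·0.036556 / (0.177·0.036556 + 0.823·0.085164) = 0.0064704/0.076560 = 0.0845.

Posterior P(H) ≈ 0.0845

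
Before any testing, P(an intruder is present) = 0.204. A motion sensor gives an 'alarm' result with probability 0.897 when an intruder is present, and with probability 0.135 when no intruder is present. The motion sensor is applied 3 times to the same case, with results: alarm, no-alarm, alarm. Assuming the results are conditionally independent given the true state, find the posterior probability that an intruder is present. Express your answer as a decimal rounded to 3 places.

Posterior P(H) ≈ 0.574

With H the event that an intruder is present, the joint likelihood of the observed sequence is P(data|H) = 0.897·0.103·0.897 = 0.082875 and P(data|¬H) = 0.135·0.865·0.135 = 0.015765.
Bayes: P(H|data) = 0.204·0.082875 / (0.204·0.082875 + 0.796·0.015765) = 0.016906/0.029455 = 0.5740.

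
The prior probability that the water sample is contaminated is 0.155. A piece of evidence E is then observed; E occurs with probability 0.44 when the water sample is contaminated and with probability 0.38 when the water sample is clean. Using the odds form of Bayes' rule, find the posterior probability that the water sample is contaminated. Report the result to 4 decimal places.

Posterior probability ≈ 0.1752

Prior odds = 0.155/(1−0.155) = 0.18343.
Likelihood ratio for E = 0.44/0.38 = 1.1579.
Posterior odds = prior odds × LR = 0.21239.
Posterior probability = odds/(1+odds) = 0.21239/1.2124 = 0.1752.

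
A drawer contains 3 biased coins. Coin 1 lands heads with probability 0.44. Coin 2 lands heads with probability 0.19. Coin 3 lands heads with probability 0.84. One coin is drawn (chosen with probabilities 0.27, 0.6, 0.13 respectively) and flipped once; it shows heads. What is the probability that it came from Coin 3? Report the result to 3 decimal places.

Tabulate prior·likelihood by source: [1] prior 0.27, lik 0.44, product 0.1188; [2] prior 0.6, lik 0.19, product 0.1140; [3] prior 0.13, lik 0.84, product 0.1092.
Normalizing constant = 0.34200; the posterior for Coin 3 is its product over the sum, 0.1092/0.34200 = 0.319.

Posterior probability ≈ 0.319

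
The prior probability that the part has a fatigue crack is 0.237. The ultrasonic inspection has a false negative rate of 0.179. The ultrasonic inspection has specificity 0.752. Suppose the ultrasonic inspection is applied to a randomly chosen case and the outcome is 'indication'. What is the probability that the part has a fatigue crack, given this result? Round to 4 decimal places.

P(H | E) ≈ 0.5070

Write H for 'the part has a fatigue crack'. Prior odds H:¬H = 0.237/0.763 = 0.31062. For the 'indication' outcome, the likelihood ratio is 0.821/0.248 = 3.3105.
Posterior odds = 0.31062 × 3.3105 = 1.0283, so P(H|E) = 1.0283/(1+1.0283) = 0.5070.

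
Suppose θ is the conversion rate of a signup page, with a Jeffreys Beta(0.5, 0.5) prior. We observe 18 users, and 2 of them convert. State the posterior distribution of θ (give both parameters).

Posterior: Beta(2.5, 16.5)

Observing 2 successes and 16 failures updates Beta(0.5, 0.5) by adding the success and failure counts to the two shape parameters: α = 0.5+2 = 2.5, β = 0.5+16 = 16.5.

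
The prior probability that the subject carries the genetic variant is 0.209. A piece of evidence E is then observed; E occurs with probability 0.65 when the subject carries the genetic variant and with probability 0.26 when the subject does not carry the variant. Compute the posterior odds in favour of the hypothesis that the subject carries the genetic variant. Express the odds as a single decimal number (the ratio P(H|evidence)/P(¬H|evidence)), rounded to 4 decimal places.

Posterior odds ≈ 0.6606

Prior odds = 0.209/(1−0.209) = 0.26422. In log-odds, ln(0.26422) = -1.3310.
Add log likelihood ratio: ln(2.5000) = 0.91629.
Posterior log-odds = -0.41467, so posterior odds = exp(-0.41467) = 0.66056.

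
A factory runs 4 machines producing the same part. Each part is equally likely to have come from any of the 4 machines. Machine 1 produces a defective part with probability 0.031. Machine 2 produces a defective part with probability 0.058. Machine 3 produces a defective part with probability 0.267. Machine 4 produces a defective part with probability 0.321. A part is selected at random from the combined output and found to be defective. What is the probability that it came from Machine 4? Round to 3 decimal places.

Posterior probability ≈ 0.474

P(defective|M1) = 0.031; P(defective|M2) = 0.058; P(defective|M3) = 0.267; P(defective|M4) = 0.321.
Prior × likelihood for each source: 0.25·0.031=0.007750, 0.25·0.058=0.01450, 0.25·0.267=0.06675, 0.25·0.321=0.08025. Summing gives P(defective) = 0.16925.
P(Machine 4 | defective) = 0.08025 / 0.16925 = 0.474.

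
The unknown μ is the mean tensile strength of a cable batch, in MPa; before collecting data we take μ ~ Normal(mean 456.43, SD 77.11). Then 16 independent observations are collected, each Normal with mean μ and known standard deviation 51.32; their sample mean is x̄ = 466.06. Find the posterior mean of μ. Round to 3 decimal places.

Posterior mean ≈ 465.801

Prior precision 1/τ₀² = 1/77.11² = 0.00016818; data precision n/σ² = 16/51.32² = 0.00607501.
Posterior precision = 0.00016818 + 0.00607501 = 0.00624319.
Posterior mean = (0.00016818·456.43 + 0.00607501·466.06) / 0.00624319 = 465.801.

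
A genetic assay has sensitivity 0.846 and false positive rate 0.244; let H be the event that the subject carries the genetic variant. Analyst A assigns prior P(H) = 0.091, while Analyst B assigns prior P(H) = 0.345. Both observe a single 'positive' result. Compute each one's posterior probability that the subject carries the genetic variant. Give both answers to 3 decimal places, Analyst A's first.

Analyst A: 0.258; Analyst B: 0.646

P('+'|H) = 0.846, P('+'|¬H) = 0.244.
Analyst A: numerator 0.846·0.091 = 0.076986; evidence = 0.076986+0.244·0.909 = 0.29878; posterior = 0.258.
Analyst B: numerator 0.846·0.345 = 0.29187; evidence = 0.29187+0.244·0.655 = 0.45169; posterior = 0.646.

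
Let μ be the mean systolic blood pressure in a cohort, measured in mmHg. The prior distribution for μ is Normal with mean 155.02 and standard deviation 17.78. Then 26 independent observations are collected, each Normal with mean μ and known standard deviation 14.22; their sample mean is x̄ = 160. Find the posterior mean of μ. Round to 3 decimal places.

Prior precision 1/τ₀² = 1/17.78² = 0.00316327; data precision n/σ² = 26/14.22² = 0.128580.
Posterior precision = 0.00316327 + 0.128580 = 0.131743.
Posterior mean = (0.00316327·155.02 + 0.128580·160) / 0.131743 = 159.880.

Posterior mean ≈ 159.880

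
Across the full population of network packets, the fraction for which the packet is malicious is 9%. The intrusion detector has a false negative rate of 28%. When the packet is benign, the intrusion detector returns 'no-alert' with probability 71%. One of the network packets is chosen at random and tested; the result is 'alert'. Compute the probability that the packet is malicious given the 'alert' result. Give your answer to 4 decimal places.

P(H | E) ≈ 0.1971

Write H for 'the packet is malicious'. Prior odds H:¬H = 0.09/0.91 = 0.098901. For the 'alert' outcome, the likelihood ratio is 0.72/0.29 = 2.4828.
Posterior odds = 0.098901 × 2.4828 = 0.24555, so P(H|E) = 0.24555/(1+0.24555) = 0.1971.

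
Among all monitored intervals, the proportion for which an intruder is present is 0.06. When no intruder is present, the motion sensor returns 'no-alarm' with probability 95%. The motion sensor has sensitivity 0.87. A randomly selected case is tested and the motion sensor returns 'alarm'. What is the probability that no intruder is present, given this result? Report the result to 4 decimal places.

Let H be the event that an intruder is present. P(H) = 0.06, so P(¬H) = 0.94. With E the 'alarm' result, P(E|H) = 0.87 and P(E|¬H) = 0.05.
P(E) = 0.87·0.06 + 0.05·0.94 = 0.052200 + 0.047000 = 0.099200.
By Bayes' theorem, P(H|E) = 0.052200 / 0.099200 = 0.5262. Hence P(¬H|E) = 1 − 0.5262 = 0.4738.

P(¬H | E) ≈ 0.4738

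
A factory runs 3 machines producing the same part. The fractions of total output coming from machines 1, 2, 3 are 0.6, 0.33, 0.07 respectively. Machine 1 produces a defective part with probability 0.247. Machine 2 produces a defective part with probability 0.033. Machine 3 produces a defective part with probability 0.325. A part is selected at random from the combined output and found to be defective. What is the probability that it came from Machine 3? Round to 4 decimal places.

P(defective|M1) = 0.247; P(defective|M2) = 0.033; P(defective|M3) = 0.325.
Prior × likelihood for each source: 0.6·0.247=0.1482, 0.33·0.033=0.01089, 0.07·0.325=0.02275. Summing gives P(defective) = 0.18184.
P(Machine 3 | defective) = 0.02275 / 0.18184 = 0.1251.

Posterior probability ≈ 0.1251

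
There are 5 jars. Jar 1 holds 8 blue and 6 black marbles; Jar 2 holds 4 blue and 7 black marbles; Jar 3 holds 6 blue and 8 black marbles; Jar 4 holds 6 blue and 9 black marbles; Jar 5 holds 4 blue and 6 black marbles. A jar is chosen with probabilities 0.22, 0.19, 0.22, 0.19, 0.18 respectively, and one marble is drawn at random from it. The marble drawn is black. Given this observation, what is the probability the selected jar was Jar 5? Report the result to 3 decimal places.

Posterior probability ≈ 0.192

Tabulate prior·likelihood by source: [1] prior 0.22, lik 0.4286, product 0.09429; [2] prior 0.19, lik 0.6364, product 0.1209; [3] prior 0.22, lik 0.5714, product 0.1257; [4] prior 0.19, lik 0.6, product 0.1140; [5] prior 0.18, lik 0.6, product 0.1080.
Normalizing constant = 0.56291; the posterior for Jar 5 is its product over the sum, 0.1080/0.56291 = 0.192.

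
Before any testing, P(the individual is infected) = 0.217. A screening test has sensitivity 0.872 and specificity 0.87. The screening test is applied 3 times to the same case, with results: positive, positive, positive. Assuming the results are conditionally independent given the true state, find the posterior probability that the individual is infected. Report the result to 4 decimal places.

Posterior P(H) ≈ 0.9882

With H the event that the individual is infected, the joint likelihood of the observed sequence is P(data|H) = 0.872·0.872·0.872 = 0.66305 and P(data|¬H) = 0.13·0.13·0.13 = 0.0021970.
Bayes: P(H|data) = 0.217·0.66305 / (0.217·0.66305 + 0.783·0.0021970) = 0.14388/0.14560 = 0.9882.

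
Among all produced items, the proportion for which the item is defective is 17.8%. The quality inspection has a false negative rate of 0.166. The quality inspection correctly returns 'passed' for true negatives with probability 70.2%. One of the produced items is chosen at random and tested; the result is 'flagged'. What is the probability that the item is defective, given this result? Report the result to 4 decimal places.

Write H for 'the item is defective'. Prior odds H:¬H = 0.178/0.822 = 0.21655. For the 'flagged' outcome, the likelihood ratio is 0.834/0.298 = 2.7987.
Posterior odds = 0.21655 × 2.7987 = 0.60604, so P(H|E) = 0.60604/(1+0.60604) = 0.3773.

P(H | E) ≈ 0.3773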